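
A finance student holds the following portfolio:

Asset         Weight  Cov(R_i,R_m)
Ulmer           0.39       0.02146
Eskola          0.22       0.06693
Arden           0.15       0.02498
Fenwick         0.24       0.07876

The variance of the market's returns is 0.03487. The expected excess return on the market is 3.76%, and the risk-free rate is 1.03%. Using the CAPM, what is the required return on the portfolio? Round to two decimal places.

β_Ulmer = 0.02146 / 0.03487 = 0.6154
β_Eskola = 0.06693 / 0.03487 = 1.9194
β_Arden = 0.02498 / 0.03487 = 0.7164
β_Fenwick = 0.07876 / 0.03487 = 2.2587
β_P = Σ w_i β_i = 0.39×0.6154 + 0.22×1.9194 + 0.15×0.7164 + 0.24×2.2587 = 1.3118
E(R_P) = R_f + β_P × MRP = 1.03% + 1.3118 × 3.76% = 5.96%

5.96%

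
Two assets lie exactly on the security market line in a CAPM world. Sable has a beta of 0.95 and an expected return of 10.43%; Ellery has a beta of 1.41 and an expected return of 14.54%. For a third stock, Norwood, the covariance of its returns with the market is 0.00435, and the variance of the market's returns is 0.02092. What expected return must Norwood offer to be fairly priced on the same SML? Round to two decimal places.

3.80%

MRP = (14.54% − 10.43%) / (1.41 − 0.95) = 8.9348%
R_f = 10.43% − 0.95 × 8.9348% = 1.9419%
β_Norwood = Cov / Var(R_m) = 0.00435 / 0.02092 = 0.2079
E(R_Norwood) = R_f + β × MRP = 1.9419% + 0.2079 × 8.9348% = 3.80%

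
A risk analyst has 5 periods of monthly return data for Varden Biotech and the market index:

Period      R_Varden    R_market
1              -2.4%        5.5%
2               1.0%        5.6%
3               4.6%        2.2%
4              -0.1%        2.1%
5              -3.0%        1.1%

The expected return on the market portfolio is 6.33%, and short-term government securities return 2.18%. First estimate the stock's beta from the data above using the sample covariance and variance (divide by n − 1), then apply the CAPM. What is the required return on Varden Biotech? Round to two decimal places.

Mean R_i = (-2.4 + 1.0 + 4.6 − 0.1 − 3.0) / 5 = 0.0200%
Mean R_m = (5.5 + 5.6 + 2.2 + 2.1 + 1.1) / 5 = 3.3000%
Σ(R_i − R̄_i)(R_m − R̄_m) = -1.3200  ⇒  Cov = -1.3200 / 4 = -0.3300
Σ(R_m − R̄_m)² = 17.6200  ⇒  Var(R_m) = 17.6200 / 4 = 4.4050
β = Cov / Var(R_m) = -0.3300 / 4.4050 = -0.0749
MRP = 6.33% − 2.18% = 4.15%
E(R) = R_f + β × MRP = 2.18% + -0.0749 × 4.15% = 1.87%

1.87%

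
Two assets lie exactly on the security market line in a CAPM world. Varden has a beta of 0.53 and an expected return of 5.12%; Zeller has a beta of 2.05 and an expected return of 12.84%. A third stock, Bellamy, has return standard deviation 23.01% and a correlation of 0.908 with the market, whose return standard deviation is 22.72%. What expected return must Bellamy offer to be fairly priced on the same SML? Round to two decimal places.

MRP = (12.84% − 5.12%) / (2.05 − 0.53) = 5.0789%
R_f = 5.12% − 0.53 × 5.0789% = 2.4282%
β_Bellamy = ρ·σ_i/σ_m = 0.908 × 23.01 / 22.72 = 0.9196
E(R_Bellamy) = R_f + β × MRP = 2.4282% + 0.9196 × 5.0789% = 7.10%

7.10%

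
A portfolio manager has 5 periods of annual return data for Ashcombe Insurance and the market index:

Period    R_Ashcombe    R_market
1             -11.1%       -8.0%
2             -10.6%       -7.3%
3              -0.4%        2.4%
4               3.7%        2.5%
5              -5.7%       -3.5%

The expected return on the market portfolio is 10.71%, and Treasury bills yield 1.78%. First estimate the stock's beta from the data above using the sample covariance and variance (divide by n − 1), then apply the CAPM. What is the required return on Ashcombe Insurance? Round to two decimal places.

Mean R_i = (-11.1 − 10.6 − 0.4 + 3.7 − 5.7) / 5 = -4.8200%
Mean R_m = (-8.0 − 7.3 + 2.4 + 2.5 − 3.5) / 5 = -2.7800%
Σ(R_i − R̄_i)(R_m − R̄_m) = 127.4220  ⇒  Cov = 127.4220 / 4 = 31.8555
Σ(R_m − R̄_m)² = 102.9080  ⇒  Var(R_m) = 102.9080 / 4 = 25.7270
β = Cov / Var(R_m) = 31.8555 / 25.7270 = 1.2382
MRP = 10.71% − 1.78% = 8.93%
E(R) = R_f + β × MRP = 1.78% + 1.2382 × 8.93% = 12.84%

12.84%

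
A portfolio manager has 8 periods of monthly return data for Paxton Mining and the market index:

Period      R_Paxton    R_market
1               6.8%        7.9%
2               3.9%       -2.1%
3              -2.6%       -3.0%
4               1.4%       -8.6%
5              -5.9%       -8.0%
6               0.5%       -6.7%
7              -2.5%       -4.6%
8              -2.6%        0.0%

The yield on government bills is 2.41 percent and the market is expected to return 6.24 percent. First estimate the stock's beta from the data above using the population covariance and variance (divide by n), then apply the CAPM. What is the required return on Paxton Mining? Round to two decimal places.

Mean R_i = (6.8 + 3.9 − 2.6 + 1.4 − 5.9 + 0.5 − 2.5 − 2.6) / 8 = -0.1250%
Mean R_m = (7.9 − 2.1 − 3.0 − 8.6 − 8.0 − 6.7 − 4.6 + 0.0) / 8 = -3.1375%
Σ(R_i − R̄_i)(R_m − R̄_m) = 93.5025  ⇒  Cov = 93.5025 / 8 = 11.6878
Σ(R_m − R̄_m)² = 201.0788  ⇒  Var(R_m) = 201.0788 / 8 = 25.1349
β = Cov / Var(R_m) = 11.6878 / 25.1349 = 0.4650
MRP = 6.24% − 2.41% = 3.83%
E(R) = R_f + β × MRP = 2.41% + 0.4650 × 3.83% = 4.19%

4.19%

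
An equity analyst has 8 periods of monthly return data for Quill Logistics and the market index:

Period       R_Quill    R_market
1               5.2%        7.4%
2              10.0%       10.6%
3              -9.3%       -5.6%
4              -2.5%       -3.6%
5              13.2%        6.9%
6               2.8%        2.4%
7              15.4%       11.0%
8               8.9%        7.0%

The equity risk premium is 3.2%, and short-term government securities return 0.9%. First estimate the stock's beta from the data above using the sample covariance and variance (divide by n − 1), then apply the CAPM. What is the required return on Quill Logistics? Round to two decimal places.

4.88%

Mean R_i = (5.2 + 10.0 − 9.3 − 2.5 + 13.2 + 2.8 + 15.4 + 8.9) / 8 = 5.4625%
Mean R_m = (7.4 + 10.6 − 5.6 − 3.6 + 6.9 + 2.4 + 11.0 + 7.0) / 8 = 4.5125%
Σ(R_i − R̄_i)(R_m − R̄_m) = 337.8638  ⇒  Cov = 337.8638 / 7 = 48.2663
Σ(R_m − R̄_m)² = 271.9088  ⇒  Var(R_m) = 271.9088 / 7 = 38.8441
β = Cov / Var(R_m) = 48.2663 / 38.8441 = 1.2426
E(R) = R_f + β × MRP = 0.9% + 1.2426 × 3.2% = 4.88%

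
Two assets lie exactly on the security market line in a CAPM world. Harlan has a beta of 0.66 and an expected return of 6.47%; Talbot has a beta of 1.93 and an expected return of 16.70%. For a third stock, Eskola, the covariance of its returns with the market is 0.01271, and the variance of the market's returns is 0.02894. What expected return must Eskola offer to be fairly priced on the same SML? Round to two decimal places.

4.69%

MRP = (16.70% − 6.47%) / (1.93 − 0.66) = 8.0551%
R_f = 6.47% − 0.66 × 8.0551% = 1.1536%
β_Eskola = Cov / Var(R_m) = 0.01271 / 0.02894 = 0.4392
E(R_Eskola) = R_f + β × MRP = 1.1536% + 0.4392 × 8.0551% = 4.69%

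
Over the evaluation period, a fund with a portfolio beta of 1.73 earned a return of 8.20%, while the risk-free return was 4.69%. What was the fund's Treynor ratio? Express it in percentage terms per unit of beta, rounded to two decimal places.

2.03%

Treynor = (R_P − R_f) / β_P = (8.20% − 4.69%) / 1.7300 = 3.51% / 1.7300 = 2.03%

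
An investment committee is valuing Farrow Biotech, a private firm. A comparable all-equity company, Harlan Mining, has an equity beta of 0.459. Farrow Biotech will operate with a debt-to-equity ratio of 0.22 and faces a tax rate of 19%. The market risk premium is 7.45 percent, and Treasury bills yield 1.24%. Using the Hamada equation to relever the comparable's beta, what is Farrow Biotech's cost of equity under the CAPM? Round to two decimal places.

5.27%

β_L = β_U × [1 + (1 − t)(D/E)] = 0.459 × [1 + (1 − 0.19) × 0.22]
    = 0.459 × [1 + 0.81 × 0.22] = 0.459 × 1.1782 = 0.5408
E(R) = R_f + β_L × MRP = 1.24% + 0.5408 × 7.45% = 5.27%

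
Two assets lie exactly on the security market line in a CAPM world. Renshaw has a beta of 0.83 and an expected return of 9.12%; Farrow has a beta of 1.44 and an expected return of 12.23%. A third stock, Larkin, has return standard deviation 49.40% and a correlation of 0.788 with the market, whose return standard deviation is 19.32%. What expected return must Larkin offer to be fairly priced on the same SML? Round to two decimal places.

MRP = (12.23% − 9.12%) / (1.44 − 0.83) = 5.0984%
R_f = 9.12% − 0.83 × 5.0984% = 4.8883%
β_Larkin = ρ·σ_i/σ_m = 0.788 × 49.40 / 19.32 = 2.0149
E(R_Larkin) = R_f + β × MRP = 4.8883% + 2.0149 × 5.0984% = 15.16%

15.16%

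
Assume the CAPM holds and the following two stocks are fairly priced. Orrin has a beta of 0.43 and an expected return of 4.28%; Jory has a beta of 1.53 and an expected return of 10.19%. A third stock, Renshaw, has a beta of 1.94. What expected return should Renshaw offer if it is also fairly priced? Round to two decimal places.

MRP (SML slope) = (10.19% − 4.28%) / (1.53 − 0.43) = 5.91% / 1.10 = 5.3727%
R_f (intercept) = 4.28% − 0.43 × 5.3727% = 1.9697%
E(R_Renshaw) = R_f + β × MRP = 1.9697% + 1.94 × 5.3727% = 12.39%

12.39%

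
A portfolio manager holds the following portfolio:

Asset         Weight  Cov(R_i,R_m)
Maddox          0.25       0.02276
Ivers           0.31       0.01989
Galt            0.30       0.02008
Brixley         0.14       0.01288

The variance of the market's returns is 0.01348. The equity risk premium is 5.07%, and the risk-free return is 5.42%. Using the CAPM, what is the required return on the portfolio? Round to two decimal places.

12.82%

β_Maddox = 0.02276 / 0.01348 = 1.6884
β_Ivers = 0.01989 / 0.01348 = 1.4755
β_Galt = 0.02008 / 0.01348 = 1.4896
β_Brixley = 0.01288 / 0.01348 = 0.9555
β_P = Σ w_i β_i = 0.25×1.6884 + 0.31×1.4755 + 0.30×1.4896 + 0.14×0.9555 = 1.4602
E(R_P) = R_f + β_P × MRP = 5.42% + 1.4602 × 5.07% = 12.82%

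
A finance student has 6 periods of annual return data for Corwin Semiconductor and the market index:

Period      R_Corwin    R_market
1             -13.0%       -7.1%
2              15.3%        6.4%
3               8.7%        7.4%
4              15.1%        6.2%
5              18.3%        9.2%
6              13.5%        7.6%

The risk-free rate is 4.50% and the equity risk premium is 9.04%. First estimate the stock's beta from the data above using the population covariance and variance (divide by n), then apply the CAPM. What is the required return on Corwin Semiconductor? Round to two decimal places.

21.21%

Mean R_i = (-13.0 + 15.3 + 8.7 + 15.1 + 18.3 + 13.5) / 6 = 9.6500%
Mean R_m = (-7.1 + 6.4 + 7.4 + 6.2 + 9.2 + 7.6) / 6 = 4.9500%
Σ(R_i − R̄_i)(R_m − R̄_m) = 332.5750  ⇒  Cov = 332.5750 / 6 = 55.4292
Σ(R_m − R̄_m)² = 179.9550  ⇒  Var(R_m) = 179.9550 / 6 = 29.9925
β = Cov / Var(R_m) = 55.4292 / 29.9925 = 1.8481
E(R) = R_f + β × MRP = 4.50% + 1.8481 × 9.04% = 21.21%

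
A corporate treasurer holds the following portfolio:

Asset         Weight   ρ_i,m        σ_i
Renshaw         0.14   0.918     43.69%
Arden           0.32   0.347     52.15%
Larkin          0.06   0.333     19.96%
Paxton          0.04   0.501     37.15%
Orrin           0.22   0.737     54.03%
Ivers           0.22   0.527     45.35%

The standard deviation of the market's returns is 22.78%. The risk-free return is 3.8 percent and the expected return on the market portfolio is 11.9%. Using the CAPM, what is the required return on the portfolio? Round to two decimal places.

β_Renshaw = 0.918 × 43.69% / 22.78% = 1.7606
β_Arden = 0.347 × 52.15% / 22.78% = 0.7944
β_Larkin = 0.333 × 19.96% / 22.78% = 0.2918
β_Paxton = 0.501 × 37.15% / 22.78% = 0.8170
β_Orrin = 0.737 × 54.03% / 22.78% = 1.7480
β_Ivers = 0.527 × 45.35% / 22.78% = 1.0491
β_P = Σ w_i β_i = 0.14×1.7606 + 0.32×0.7944 + 0.06×0.2918 + 0.04×0.8170 + 0.22×1.7480 + 0.22×1.0491 = 1.1662
MRP = 11.9% − 3.8% = 8.10%
E(R_P) = R_f + β_P × MRP = 3.8% + 1.1662 × 8.1% = 13.25%

13.25%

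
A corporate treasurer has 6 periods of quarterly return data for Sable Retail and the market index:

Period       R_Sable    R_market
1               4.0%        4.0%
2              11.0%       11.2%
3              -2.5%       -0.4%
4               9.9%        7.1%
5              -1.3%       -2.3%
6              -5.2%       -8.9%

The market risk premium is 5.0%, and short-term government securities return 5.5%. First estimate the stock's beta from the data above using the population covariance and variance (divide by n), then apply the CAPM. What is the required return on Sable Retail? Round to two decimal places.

9.99%

Mean R_i = (4.0 + 11.0 − 2.5 + 9.9 − 1.3 − 5.2) / 6 = 2.6500%
Mean R_m = (4.0 + 11.2 − 0.4 + 7.1 − 2.3 − 8.9) / 6 = 1.7833%
Σ(R_i − R̄_i)(R_m − R̄_m) = 231.4050  ⇒  Cov = 231.4050 / 6 = 38.5675
Σ(R_m − R̄_m)² = 257.4283  ⇒  Var(R_m) = 257.4283 / 6 = 42.9047
β = Cov / Var(R_m) = 38.5675 / 42.9047 = 0.8989
E(R) = R_f + β × MRP = 5.5% + 0.8989 × 5.0% = 9.99%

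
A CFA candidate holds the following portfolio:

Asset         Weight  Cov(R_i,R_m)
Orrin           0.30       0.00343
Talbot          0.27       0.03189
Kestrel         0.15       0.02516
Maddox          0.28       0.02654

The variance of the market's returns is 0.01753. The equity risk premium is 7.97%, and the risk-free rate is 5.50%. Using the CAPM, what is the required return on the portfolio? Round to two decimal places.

14.98%

β_Orrin = 0.00343 / 0.01753 = 0.1957
β_Talbot = 0.03189 / 0.01753 = 1.8192
β_Kestrel = 0.02516 / 0.01753 = 1.4353
β_Maddox = 0.02654 / 0.01753 = 1.5140
β_P = Σ w_i β_i = 0.30×0.1957 + 0.27×1.8192 + 0.15×1.4353 + 0.28×1.5140 = 1.1891
E(R_P) = R_f + β_P × MRP = 5.50% + 1.1891 × 7.97% = 14.98%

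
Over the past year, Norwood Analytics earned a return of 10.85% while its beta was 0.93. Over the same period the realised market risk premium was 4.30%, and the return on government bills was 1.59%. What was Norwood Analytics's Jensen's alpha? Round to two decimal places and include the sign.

CAPM benchmark = R_f + β(R_m − R_f) = 1.59% + 0.93 × 4.30% = 5.5890%
α = actual − benchmark = 10.85% − 5.5890% = +5.26%

+5.26%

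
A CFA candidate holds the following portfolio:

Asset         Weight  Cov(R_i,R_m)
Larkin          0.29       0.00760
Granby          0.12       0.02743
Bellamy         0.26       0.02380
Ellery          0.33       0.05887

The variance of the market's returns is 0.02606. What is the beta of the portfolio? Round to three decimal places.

β_Larkin = 0.00760 / 0.02606 = 0.2916
β_Granby = 0.02743 / 0.02606 = 1.0526
β_Bellamy = 0.02380 / 0.02606 = 0.9133
β_Ellery = 0.05887 / 0.02606 = 2.2590
β_P = Σ w_i β_i = 0.29×0.2916 + 0.12×1.0526 + 0.26×0.9133 + 0.33×2.2590 = 1.1938

1.194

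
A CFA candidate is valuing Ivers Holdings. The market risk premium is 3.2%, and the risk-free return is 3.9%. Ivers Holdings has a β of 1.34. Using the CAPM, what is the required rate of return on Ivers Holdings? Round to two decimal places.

8.19%

E(R) = R_f + β × MRP = 3.9% + 1.34 × 3.2% = 8.19%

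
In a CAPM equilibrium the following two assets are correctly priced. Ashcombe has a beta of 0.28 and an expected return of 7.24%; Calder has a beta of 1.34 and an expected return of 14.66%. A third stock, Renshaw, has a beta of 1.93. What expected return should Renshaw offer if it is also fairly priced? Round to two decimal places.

MRP (SML slope) = (14.66% − 7.24%) / (1.34 − 0.28) = 7.42% / 1.06 = 7.0000%
R_f (intercept) = 7.24% − 0.28 × 7.0000% = 5.2800%
E(R_Renshaw) = R_f + β × MRP = 5.2800% + 1.93 × 7.0000% = 18.79%

18.79%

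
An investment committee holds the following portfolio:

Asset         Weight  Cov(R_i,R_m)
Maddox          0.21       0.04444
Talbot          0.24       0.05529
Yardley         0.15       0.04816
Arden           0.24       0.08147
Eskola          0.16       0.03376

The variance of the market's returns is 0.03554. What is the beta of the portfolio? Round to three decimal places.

β_Maddox = 0.04444 / 0.03554 = 1.2504
β_Talbot = 0.05529 / 0.03554 = 1.5557
β_Yardley = 0.04816 / 0.03554 = 1.3551
β_Arden = 0.08147 / 0.03554 = 2.2923
β_Eskola = 0.03376 / 0.03554 = 0.9499
β_P = Σ w_i β_i = 0.21×1.2504 + 0.24×1.5557 + 0.15×1.3551 + 0.24×2.2923 + 0.16×0.9499 = 1.5414

1.541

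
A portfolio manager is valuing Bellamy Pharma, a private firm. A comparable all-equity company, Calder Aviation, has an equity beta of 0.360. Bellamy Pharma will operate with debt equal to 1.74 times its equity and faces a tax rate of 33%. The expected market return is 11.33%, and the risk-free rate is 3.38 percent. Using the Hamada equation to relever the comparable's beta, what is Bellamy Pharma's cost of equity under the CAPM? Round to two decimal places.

9.58%

β_L = β_U × [1 + (1 − t)(D/E)] = 0.360 × [1 + (1 − 0.33) × 1.74]
    = 0.360 × [1 + 0.67 × 1.74] = 0.360 × 2.1658 = 0.7797
MRP = 11.33% − 3.38% = 7.95%
E(R) = R_f + β_L × MRP = 3.38% + 0.7797 × 7.95% = 9.58%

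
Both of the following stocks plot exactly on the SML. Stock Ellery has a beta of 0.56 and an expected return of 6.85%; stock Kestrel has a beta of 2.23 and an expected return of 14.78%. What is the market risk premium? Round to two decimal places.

4.75%

Both satisfy E(R) = R_f + β·MRP, so the slope of the SML is
MRP = (14.78% − 6.85%) / (2.23 − 0.56) = 7.93% / 1.67 = 4.7485%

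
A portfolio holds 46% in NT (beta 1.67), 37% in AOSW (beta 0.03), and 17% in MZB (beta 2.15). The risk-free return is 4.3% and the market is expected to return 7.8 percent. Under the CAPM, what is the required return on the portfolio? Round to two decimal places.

8.31%

β_P = Σ w_i β_i = 0.46×1.67 + 0.37×0.03 + 0.17×2.15 = 1.1448
MRP = 7.8% − 4.3% = 3.50%
E(R_P) = R_f + β_P × MRP = 4.3% + 1.1448 × 3.5% = 8.31%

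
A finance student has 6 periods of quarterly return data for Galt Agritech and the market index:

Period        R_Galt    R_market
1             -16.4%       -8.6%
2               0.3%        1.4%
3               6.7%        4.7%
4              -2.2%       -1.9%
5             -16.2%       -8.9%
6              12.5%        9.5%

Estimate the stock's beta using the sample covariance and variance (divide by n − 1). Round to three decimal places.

1.602

Mean R_i = (-16.4 + 0.3 + 6.7 − 2.2 − 16.2 + 12.5) / 6 = -2.5500%
Mean R_m = (-8.6 + 1.4 + 4.7 − 1.9 − 8.9 + 9.5) / 6 = -0.6333%
Σ(R_i − R̄_i)(R_m − R̄_m) = 430.3700  ⇒  Cov = 430.3700 / 5 = 86.0740
Σ(R_m − R̄_m)² = 268.6733  ⇒  Var(R_m) = 268.6733 / 5 = 53.7347
β = Cov / Var(R_m) = 86.0740 / 53.7347 = 1.6018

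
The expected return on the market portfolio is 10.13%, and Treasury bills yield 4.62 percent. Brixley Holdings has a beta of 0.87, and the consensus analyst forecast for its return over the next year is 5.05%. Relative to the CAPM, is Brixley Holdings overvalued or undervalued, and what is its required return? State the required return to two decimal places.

Overvalued; required return 9.41%

MRP = 10.13% − 4.62% = 5.51%
Required return = R_f + β·MRP = 4.62% + 0.87 × 5.51% = 9.41%
Forecast 5.05% < required 9.41% → the stock plots below the SML → overvalued.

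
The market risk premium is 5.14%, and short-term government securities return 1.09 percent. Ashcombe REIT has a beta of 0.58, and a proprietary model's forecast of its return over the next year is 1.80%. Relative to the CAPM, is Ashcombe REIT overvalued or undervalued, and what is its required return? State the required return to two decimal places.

Overvalued; required return 4.07%

Required return = R_f + β·MRP = 1.09% + 0.58 × 5.14% = 4.07%
Forecast 1.80% < required 4.07% → the stock plots below the SML → overvalued.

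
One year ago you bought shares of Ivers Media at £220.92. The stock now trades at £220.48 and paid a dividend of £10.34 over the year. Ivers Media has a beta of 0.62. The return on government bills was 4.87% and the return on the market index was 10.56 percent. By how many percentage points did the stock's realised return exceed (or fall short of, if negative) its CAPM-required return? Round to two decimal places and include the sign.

-3.92%

Realised HPR = (P1 + D1 − P0) / P0 = (220.48 + 10.34 − 220.92) / 220.92 = 9.90 / 220.92 = 4.4813%
MRP = 10.56% − 4.87% = 5.69%
CAPM required = R_f + β·MRP = 4.87% + 0.62 × 5.69% = 8.3978%
α = realised − required = 4.4813% − 8.3978% = -3.92%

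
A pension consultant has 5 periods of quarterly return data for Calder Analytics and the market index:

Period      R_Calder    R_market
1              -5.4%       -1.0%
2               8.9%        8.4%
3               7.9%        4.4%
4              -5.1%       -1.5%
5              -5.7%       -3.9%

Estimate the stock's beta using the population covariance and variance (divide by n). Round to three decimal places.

Mean R_i = (-5.4 + 8.9 + 7.9 − 5.1 − 5.7) / 5 = 0.1200%
Mean R_m = (-1.0 + 8.4 + 4.4 − 1.5 − 3.9) / 5 = 1.2800%
Σ(R_i − R̄_i)(R_m − R̄_m) = 144.0320  ⇒  Cov = 144.0320 / 5 = 28.8064
Σ(R_m − R̄_m)² = 100.1880  ⇒  Var(R_m) = 100.1880 / 5 = 20.0376
β = Cov / Var(R_m) = 28.8064 / 20.0376 = 1.4376

1.438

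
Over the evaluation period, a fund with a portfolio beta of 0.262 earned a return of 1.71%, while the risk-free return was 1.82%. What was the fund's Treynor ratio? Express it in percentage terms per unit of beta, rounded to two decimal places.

-0.42%

Treynor = (R_P − R_f) / β_P = (1.71% − 1.82%) / 0.2620 = -0.11% / 0.2620 = -0.42%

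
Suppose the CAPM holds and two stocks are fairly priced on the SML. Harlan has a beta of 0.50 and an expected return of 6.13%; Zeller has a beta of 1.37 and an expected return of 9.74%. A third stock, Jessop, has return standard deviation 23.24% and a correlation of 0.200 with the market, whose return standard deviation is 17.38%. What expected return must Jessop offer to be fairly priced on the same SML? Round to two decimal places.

MRP = (9.74% − 6.13%) / (1.37 − 0.50) = 4.1494%
R_f = 6.13% − 0.50 × 4.1494% = 4.0553%
β_Jessop = ρ·σ_i/σ_m = 0.200 × 23.24 / 17.38 = 0.2674
E(R_Jessop) = R_f + β × MRP = 4.0553% + 0.2674 × 4.1494% = 5.16%

5.16%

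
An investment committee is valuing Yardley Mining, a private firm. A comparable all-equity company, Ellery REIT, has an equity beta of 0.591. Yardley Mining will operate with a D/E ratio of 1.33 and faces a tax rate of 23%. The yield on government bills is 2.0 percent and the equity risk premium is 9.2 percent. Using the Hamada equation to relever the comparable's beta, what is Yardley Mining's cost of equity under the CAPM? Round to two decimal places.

β_L = β_U × [1 + (1 − t)(D/E)] = 0.591 × [1 + (1 − 0.23) × 1.33]
    = 0.591 × [1 + 0.77 × 1.33] = 0.591 × 2.0241 = 1.1962
E(R) = R_f + β_L × MRP = 2.0% + 1.1962 × 9.2% = 13.01%

13.01%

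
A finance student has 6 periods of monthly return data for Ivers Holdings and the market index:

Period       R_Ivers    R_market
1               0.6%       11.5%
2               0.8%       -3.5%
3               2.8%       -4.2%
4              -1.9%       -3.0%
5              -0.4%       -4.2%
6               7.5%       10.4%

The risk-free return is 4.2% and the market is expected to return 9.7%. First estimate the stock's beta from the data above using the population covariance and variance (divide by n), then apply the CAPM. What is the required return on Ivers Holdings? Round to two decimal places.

5.47%

Mean R_i = (0.6 + 0.8 + 2.8 − 1.9 − 0.4 + 7.5) / 6 = 1.5667%
Mean R_m = (11.5 − 3.5 − 4.2 − 3.0 − 4.2 + 10.4) / 6 = 1.1667%
Σ(R_i − R̄_i)(R_m − R̄_m) = 66.7533  ⇒  Cov = 66.7533 / 6 = 11.1256
Σ(R_m − R̄_m)² = 288.7733  ⇒  Var(R_m) = 288.7733 / 6 = 48.1289
β = Cov / Var(R_m) = 11.1256 / 48.1289 = 0.2312
MRP = 9.7% − 4.2% = 5.50%
E(R) = R_f + β × MRP = 4.2% + 0.2312 × 5.5% = 5.47%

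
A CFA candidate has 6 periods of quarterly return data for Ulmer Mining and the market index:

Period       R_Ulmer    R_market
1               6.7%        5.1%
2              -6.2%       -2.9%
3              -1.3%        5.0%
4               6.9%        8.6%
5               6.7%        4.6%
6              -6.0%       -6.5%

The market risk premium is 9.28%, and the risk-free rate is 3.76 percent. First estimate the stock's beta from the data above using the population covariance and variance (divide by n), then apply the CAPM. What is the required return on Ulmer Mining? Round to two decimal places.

12.73%

Mean R_i = (6.7 − 6.2 − 1.3 + 6.9 + 6.7 − 6.0) / 6 = 1.1333%
Mean R_m = (5.1 − 2.9 + 5.0 + 8.6 + 4.6 − 6.5) / 6 = 2.3167%
Σ(R_i − R̄_i)(R_m − R̄_m) = 159.0567  ⇒  Cov = 159.0567 / 6 = 26.5095
Σ(R_m − R̄_m)² = 164.5883  ⇒  Var(R_m) = 164.5883 / 6 = 27.4314
β = Cov / Var(R_m) = 26.5095 / 27.4314 = 0.9664
E(R) = R_f + β × MRP = 3.76% + 0.9664 × 9.28% = 12.73%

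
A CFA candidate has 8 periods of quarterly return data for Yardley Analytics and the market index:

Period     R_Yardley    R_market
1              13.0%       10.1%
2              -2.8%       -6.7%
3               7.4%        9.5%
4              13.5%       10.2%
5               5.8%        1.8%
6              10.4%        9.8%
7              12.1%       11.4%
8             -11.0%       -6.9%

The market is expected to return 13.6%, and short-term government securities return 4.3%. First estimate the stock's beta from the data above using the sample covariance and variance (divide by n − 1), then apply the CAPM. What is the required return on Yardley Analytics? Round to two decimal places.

Mean R_i = (13.0 − 2.8 + 7.4 + 13.5 + 5.8 + 10.4 + 12.1 − 11.0) / 8 = 6.0500%
Mean R_m = (10.1 − 6.7 + 9.5 + 10.2 + 1.8 + 9.8 + 11.4 − 6.9) / 8 = 4.9000%
Σ(R_i − R̄_i)(R_m − R̄_m) = 447.1000  ⇒  Cov = 447.1000 / 7 = 63.8714
Σ(R_m − R̄_m)² = 425.9600  ⇒  Var(R_m) = 425.9600 / 7 = 60.8514
β = Cov / Var(R_m) = 63.8714 / 60.8514 = 1.0496
MRP = 13.6% − 4.3% = 9.30%
E(R) = R_f + β × MRP = 4.3% + 1.0496 × 9.3% = 14.06%

14.06%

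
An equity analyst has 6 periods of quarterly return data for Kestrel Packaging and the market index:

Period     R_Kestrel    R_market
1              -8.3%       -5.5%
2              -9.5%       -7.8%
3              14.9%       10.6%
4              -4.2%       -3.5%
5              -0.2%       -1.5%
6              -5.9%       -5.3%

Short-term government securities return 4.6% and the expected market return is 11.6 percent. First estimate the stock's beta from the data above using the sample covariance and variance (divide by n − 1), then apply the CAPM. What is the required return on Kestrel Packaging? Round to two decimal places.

14.09%

Mean R_i = (-8.3 − 9.5 + 14.9 − 4.2 − 0.2 − 5.9) / 6 = -2.2000%
Mean R_m = (-5.5 − 7.8 + 10.6 − 3.5 − 1.5 − 5.3) / 6 = -2.1667%
Σ(R_i − R̄_i)(R_m − R̄_m) = 295.3600  ⇒  Cov = 295.3600 / 5 = 59.0720
Σ(R_m − R̄_m)² = 217.8733  ⇒  Var(R_m) = 217.8733 / 5 = 43.5747
β = Cov / Var(R_m) = 59.0720 / 43.5747 = 1.3556
MRP = 11.6% − 4.6% = 7.00%
E(R) = R_f + β × MRP = 4.6% + 1.3556 × 7.0% = 14.09%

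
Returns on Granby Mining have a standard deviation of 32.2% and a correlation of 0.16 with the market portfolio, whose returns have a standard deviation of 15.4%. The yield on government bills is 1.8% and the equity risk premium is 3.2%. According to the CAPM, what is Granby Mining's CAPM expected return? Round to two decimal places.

2.87%

β = ρ × σ_i / σ_m = 0.16 × 32.2% / 15.4% = 0.3345
E(R) = 1.8% + 0.3345 × 3.2% = 2.87%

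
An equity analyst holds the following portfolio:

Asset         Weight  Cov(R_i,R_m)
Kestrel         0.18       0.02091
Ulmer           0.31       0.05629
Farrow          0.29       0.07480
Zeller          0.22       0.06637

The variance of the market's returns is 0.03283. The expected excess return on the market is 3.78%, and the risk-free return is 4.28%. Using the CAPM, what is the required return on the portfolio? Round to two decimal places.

β_Kestrel = 0.02091 / 0.03283 = 0.6369
β_Ulmer = 0.05629 / 0.03283 = 1.7146
β_Farrow = 0.07480 / 0.03283 = 2.2784
β_Zeller = 0.06637 / 0.03283 = 2.0216
β_P = Σ w_i β_i = 0.18×0.6369 + 0.31×1.7146 + 0.29×2.2784 + 0.22×2.0216 = 1.7517
E(R_P) = R_f + β_P × MRP = 4.28% + 1.7517 × 3.78% = 10.90%

10.90%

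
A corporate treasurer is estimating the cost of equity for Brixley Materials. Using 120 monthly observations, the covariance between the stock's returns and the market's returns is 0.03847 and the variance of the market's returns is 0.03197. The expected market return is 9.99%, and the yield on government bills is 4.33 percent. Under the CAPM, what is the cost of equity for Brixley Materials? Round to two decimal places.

11.14%

β = Cov(R_i, R_m) / Var(R_m) = 0.03847 / 0.03197 = 1.2033
MRP = 9.99% − 4.33% = 5.66%
E(R) = R_f + β × MRP = 4.33% + 1.2033 × 5.66% = 11.14%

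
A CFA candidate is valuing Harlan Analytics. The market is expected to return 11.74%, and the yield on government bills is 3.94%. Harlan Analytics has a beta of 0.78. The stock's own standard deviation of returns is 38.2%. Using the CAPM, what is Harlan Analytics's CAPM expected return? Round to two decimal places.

10.02%

Market risk premium = E(R_m) − R_f = 11.74% − 3.94% = 7.80%
E(R) = R_f + β × MRP = 3.94% + 0.78 × 7.80% = 10.02%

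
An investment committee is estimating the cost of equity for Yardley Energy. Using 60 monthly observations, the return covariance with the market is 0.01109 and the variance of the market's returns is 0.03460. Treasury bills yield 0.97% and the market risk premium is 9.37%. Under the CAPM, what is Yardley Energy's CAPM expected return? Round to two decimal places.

3.97%

β = Cov(R_i, R_m) / Var(R_m) = 0.01109 / 0.03460 = 0.3205
E(R) = R_f + β × MRP = 0.97% + 0.3205 × 9.37% = 3.97%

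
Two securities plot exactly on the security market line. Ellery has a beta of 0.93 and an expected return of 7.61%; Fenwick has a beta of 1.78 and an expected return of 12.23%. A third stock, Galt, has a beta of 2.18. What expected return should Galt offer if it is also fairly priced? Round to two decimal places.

MRP (SML slope) = (12.23% − 7.61%) / (1.78 − 0.93) = 4.62% / 0.85 = 5.4353%
R_f (intercept) = 7.61% − 0.93 × 5.4353% = 2.5552%
E(R_Galt) = R_f + β × MRP = 2.5552% + 2.18 × 5.4353% = 14.40%

14.40%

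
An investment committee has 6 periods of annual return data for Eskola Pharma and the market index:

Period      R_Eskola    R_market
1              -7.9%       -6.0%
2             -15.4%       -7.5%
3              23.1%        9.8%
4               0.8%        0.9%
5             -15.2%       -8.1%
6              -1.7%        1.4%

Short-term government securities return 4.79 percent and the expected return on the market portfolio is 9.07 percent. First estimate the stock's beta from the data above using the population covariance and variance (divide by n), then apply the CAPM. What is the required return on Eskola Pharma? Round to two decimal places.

13.38%

Mean R_i = (-7.9 − 15.4 + 23.1 + 0.8 − 15.2 − 1.7) / 6 = -2.7167%
Mean R_m = (-6.0 − 7.5 + 9.8 + 0.9 − 8.1 + 1.4) / 6 = -1.5833%
Σ(R_i − R̄_i)(R_m − R̄_m) = 484.9317  ⇒  Cov = 484.9317 / 6 = 80.8220
Σ(R_m − R̄_m)² = 241.6283  ⇒  Var(R_m) = 241.6283 / 6 = 40.2714
β = Cov / Var(R_m) = 80.8220 / 40.2714 = 2.0069
MRP = 9.07% − 4.79% = 4.28%
E(R) = R_f + β × MRP = 4.79% + 2.0069 × 4.28% = 13.38%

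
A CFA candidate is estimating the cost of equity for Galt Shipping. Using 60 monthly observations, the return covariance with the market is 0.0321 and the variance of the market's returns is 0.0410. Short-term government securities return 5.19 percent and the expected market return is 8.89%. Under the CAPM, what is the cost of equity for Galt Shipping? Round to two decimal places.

8.09%

β = Cov(R_i, R_m) / Var(R_m) = 0.0321 / 0.0410 = 0.7829
MRP = 8.89% − 5.19% = 3.70%
E(R) = R_f + β × MRP = 5.19% + 0.7829 × 3.70% = 8.09%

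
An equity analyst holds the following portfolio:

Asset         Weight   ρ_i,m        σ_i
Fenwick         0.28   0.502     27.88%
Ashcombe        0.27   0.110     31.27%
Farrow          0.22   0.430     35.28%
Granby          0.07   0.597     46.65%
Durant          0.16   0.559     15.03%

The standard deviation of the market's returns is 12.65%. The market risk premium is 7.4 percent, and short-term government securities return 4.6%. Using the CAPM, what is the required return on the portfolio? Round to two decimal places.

β_Fenwick = 0.502 × 27.88% / 12.65% = 1.1064
β_Ashcombe = 0.110 × 31.27% / 12.65% = 0.2719
β_Farrow = 0.430 × 35.28% / 12.65% = 1.1992
β_Granby = 0.597 × 46.65% / 12.65% = 2.2016
β_Durant = 0.559 × 15.03% / 12.65% = 0.6642
β_P = Σ w_i β_i = 0.28×1.1064 + 0.27×0.2719 + 0.22×1.1992 + 0.07×2.2016 + 0.16×0.6642 = 0.9074
E(R_P) = R_f + β_P × MRP = 4.6% + 0.9074 × 7.4% = 11.31%

11.31%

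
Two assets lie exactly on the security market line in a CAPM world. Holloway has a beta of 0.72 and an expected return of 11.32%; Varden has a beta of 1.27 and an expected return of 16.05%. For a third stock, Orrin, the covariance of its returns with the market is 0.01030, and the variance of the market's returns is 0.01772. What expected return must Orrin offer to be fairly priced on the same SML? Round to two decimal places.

MRP = (16.05% − 11.32%) / (1.27 − 0.72) = 8.6000%
R_f = 11.32% − 0.72 × 8.6000% = 5.1280%
β_Orrin = Cov / Var(R_m) = 0.01030 / 0.01772 = 0.5813
E(R_Orrin) = R_f + β × MRP = 5.1280% + 0.5813 × 8.6000% = 10.13%

10.13%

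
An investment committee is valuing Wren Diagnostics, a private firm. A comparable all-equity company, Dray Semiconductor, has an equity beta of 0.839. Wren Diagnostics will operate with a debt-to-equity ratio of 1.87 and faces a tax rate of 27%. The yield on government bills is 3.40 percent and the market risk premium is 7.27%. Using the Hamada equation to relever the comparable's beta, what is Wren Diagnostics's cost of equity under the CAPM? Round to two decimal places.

17.83%

β_L = β_U × [1 + (1 − t)(D/E)] = 0.839 × [1 + (1 − 0.27) × 1.87]
    = 0.839 × [1 + 0.73 × 1.87] = 0.839 × 2.3651 = 1.9843
E(R) = R_f + β_L × MRP = 3.40% + 1.9843 × 7.27% = 17.83%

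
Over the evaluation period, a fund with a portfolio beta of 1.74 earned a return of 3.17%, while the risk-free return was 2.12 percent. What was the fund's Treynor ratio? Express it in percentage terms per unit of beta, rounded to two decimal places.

0.60%

Treynor = (R_P − R_f) / β_P = (3.17% − 2.12%) / 1.7400 = 1.05% / 1.7400 = 0.60%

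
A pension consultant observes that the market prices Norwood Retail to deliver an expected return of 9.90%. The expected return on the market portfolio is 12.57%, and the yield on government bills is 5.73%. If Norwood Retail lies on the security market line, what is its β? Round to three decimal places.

MRP = 12.57% − 5.73% = 6.84%
β = (E(R) − R_f) / MRP = (9.90% − 5.73%) / 6.84% = 4.17% / 6.84% = 0.610

0.610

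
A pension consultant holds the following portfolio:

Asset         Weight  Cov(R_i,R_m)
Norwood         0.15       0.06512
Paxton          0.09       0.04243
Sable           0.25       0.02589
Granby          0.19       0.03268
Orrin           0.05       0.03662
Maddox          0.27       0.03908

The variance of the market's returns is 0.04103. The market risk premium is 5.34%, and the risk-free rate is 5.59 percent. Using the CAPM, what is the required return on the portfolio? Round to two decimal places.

β_Norwood = 0.06512 / 0.04103 = 1.5871
β_Paxton = 0.04243 / 0.04103 = 1.0341
β_Sable = 0.02589 / 0.04103 = 0.6310
β_Granby = 0.03268 / 0.04103 = 0.7965
β_Orrin = 0.03662 / 0.04103 = 0.8925
β_Maddox = 0.03908 / 0.04103 = 0.9525
β_P = Σ w_i β_i = 0.15×1.5871 + 0.09×1.0341 + 0.25×0.6310 + 0.19×0.7965 + 0.05×0.8925 + 0.27×0.9525 = 0.9420
E(R_P) = R_f + β_P × MRP = 5.59% + 0.9420 × 5.34% = 10.62%

10.62%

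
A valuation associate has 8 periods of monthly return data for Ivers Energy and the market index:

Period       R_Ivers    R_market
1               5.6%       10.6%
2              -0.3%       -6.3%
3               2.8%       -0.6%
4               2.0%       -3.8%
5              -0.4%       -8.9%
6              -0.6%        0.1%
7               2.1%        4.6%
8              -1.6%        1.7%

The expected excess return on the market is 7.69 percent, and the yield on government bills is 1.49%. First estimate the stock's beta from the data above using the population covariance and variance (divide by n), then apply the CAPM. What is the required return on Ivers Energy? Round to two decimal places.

Mean R_i = (5.6 − 0.3 + 2.8 + 2.0 − 0.4 − 0.6 + 2.1 − 1.6) / 8 = 1.2000%
Mean R_m = (10.6 − 6.3 − 0.6 − 3.8 − 8.9 + 0.1 + 4.6 + 1.7) / 8 = -0.3250%
Σ(R_i − R̄_i)(R_m − R̄_m) = 65.5300  ⇒  Cov = 65.5300 / 8 = 8.1913
Σ(R_m − R̄_m)² = 269.2750  ⇒  Var(R_m) = 269.2750 / 8 = 33.6594
β = Cov / Var(R_m) = 8.1913 / 33.6594 = 0.2434
E(R) = R_f + β × MRP = 1.49% + 0.2434 × 7.69% = 3.36%

3.36%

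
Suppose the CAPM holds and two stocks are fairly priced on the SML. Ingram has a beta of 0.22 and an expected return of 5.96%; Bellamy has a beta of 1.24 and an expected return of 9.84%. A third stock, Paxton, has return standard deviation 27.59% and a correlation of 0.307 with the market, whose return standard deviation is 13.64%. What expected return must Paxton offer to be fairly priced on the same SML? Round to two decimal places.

7.49%

MRP = (9.84% − 5.96%) / (1.24 − 0.22) = 3.8039%
R_f = 5.96% − 0.22 × 3.8039% = 5.1231%
β_Paxton = ρ·σ_i/σ_m = 0.307 × 27.59 / 13.64 = 0.6210
E(R_Paxton) = R_f + β × MRP = 5.1231% + 0.6210 × 3.8039% = 7.49%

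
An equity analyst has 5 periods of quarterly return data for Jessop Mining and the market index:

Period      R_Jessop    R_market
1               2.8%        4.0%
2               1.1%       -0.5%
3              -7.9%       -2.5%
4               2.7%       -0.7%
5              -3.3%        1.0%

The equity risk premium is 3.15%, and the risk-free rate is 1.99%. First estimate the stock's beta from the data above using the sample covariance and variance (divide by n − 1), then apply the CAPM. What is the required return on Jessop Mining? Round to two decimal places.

Mean R_i = (2.8 + 1.1 − 7.9 + 2.7 − 3.3) / 5 = -0.9200%
Mean R_m = (4.0 − 0.5 − 2.5 − 0.7 + 1.0) / 5 = 0.2600%
Σ(R_i − R̄_i)(R_m − R̄_m) = 26.4060  ⇒  Cov = 26.4060 / 4 = 6.6015
Σ(R_m − R̄_m)² = 23.6520  ⇒  Var(R_m) = 23.6520 / 4 = 5.9130
β = Cov / Var(R_m) = 6.6015 / 5.9130 = 1.1164
E(R) = R_f + β × MRP = 1.99% + 1.1164 × 3.15% = 5.51%

5.51%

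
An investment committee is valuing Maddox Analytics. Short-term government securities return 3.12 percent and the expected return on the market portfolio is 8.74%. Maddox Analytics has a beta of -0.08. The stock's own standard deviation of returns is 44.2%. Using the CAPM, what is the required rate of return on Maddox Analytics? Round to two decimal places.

Market risk premium = E(R_m) − R_f = 8.74% − 3.12% = 5.62%
E(R) = R_f + β × MRP = 3.12% + -0.08 × 5.62% = 2.67%

2.67%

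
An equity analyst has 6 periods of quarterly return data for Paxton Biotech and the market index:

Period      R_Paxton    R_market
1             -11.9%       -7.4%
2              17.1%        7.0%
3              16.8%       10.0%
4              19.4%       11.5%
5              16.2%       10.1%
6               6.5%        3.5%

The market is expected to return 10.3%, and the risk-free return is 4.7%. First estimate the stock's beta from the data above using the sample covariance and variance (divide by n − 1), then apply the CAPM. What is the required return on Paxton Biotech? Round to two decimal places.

14.00%

Mean R_i = (-11.9 + 17.1 + 16.8 + 19.4 + 16.2 + 6.5) / 6 = 10.6833%
Mean R_m = (-7.4 + 7.0 + 10.0 + 11.5 + 10.1 + 3.5) / 6 = 5.7833%
Σ(R_i − R̄_i)(R_m − R̄_m) = 414.5183  ⇒  Cov = 414.5183 / 5 = 82.9037
Σ(R_m − R̄_m)² = 249.5883  ⇒  Var(R_m) = 249.5883 / 5 = 49.9177
β = Cov / Var(R_m) = 82.9037 / 49.9177 = 1.6608
MRP = 10.3% − 4.7% = 5.60%
E(R) = R_f + β × MRP = 4.7% + 1.6608 × 5.6% = 14.00%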